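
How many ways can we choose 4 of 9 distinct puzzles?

C(9,4) = 9!/(4! x (9-4)!).

Final answer: C(9,4) = 126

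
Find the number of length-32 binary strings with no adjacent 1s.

A valid string ends in 0 (append to any length-(n-1) valid string) or in 01 (append to any length-(n-2) valid string), so a(n) = a(n-1) + a(n-2) with a(1)=2, a(2)=3.
Building up term by term: a(1)=2, a(2)=3, a(3)=5, a(4)=8, a(5)=13, a(6)=21, a(7)=34, a(8)=55, a(9)=89, a(10)=144, a(11)=233, a(12)=377, a(13)=610, a(14)=987, a(15)=1597, a(16)=2584, a(17)=4181, a(18)=6765, a(19)=10946, a(20)=17711, a(21)=28657, a(22)=46368, a(23)=75025, a(24)=121393, a(25)=196418, a(26)=317811, a(27)=514229, a(28)=832040, a(29)=1346269, a(30)=2178309, a(31)=3524578, a(32)=5702887.

Final answer: 5702887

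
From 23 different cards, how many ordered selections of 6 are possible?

P(23,6) = 23!/(23-6)! = 23!/17!.

Final answer: P(23,6) = 72681840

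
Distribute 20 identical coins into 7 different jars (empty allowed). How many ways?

Stars and bars: C(n+k-1, k-1) = C(26,6).

Final answer: C(26,6) = 230230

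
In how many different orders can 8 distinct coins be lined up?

The number of ways to arrange 8 distinct objects is 8!.

Final answer: 8! = 40320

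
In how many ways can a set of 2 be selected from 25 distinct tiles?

C(25,2) = 25!/(2! x (25-2)!).

Final answer: C(25,2) = 300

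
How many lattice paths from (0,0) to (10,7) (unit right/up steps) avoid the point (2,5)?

Total paths to (10,7): C(17,7) = 19448.
Paths through (2,5): C(7,5) x C(10,2) = 945.
Avoiding (2,5): 19448 - 945.

Final answer: 18503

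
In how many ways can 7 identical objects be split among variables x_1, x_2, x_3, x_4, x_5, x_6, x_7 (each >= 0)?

Stars and bars with 7 stars and 6 bars:
C(7+7-1, 7-1) = C(13,6).

Final answer: C(13,6) = 1716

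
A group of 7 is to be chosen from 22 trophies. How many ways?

C(22,7) = 22!/(7! x (22-7)!).

Final answer: C(22,7) = 170544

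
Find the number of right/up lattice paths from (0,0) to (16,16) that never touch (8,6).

Total paths to (16,16): C(32,16) = 601080390.
Paths through (8,6): C(14,6) x C(18,10) = 131405274.
Avoiding (8,6): 601080390 - 131405274.

Final answer: 469675116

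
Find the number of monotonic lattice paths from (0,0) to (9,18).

Each path has 9 right steps and 18 up steps in some order (27 steps total).
Choose which 18 of the 27 steps are up: C(27,18).

Final answer: C(27,18) = 4686825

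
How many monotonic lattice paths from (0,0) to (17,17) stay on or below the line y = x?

Total monotonic paths to (17,17): C(34,17) = 2333606220.
A path is bad iff it touches y = x + 1; reflecting its initial segment maps bad paths bijectively onto all paths to (16,18), of which there are C(34,18) = 2203961430.
Valid Dyck paths: 2333606220 - 2203961430.
(This is the Catalan number C_{17}.)

Final answer: C_{17} = 129644790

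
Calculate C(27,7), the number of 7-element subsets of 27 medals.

C(27,7) = 27!/(7! x 20!).

Final answer: \binom{27}{7} = 888030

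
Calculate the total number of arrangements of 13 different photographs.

The number of ways to arrange 13 distinct objects is 13!.

Final answer: 13! = 6227020800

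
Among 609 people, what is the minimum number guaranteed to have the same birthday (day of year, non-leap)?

There are 365 possible values for birthday (day of year, non-leap). With 609 people and 365 categories, by pigeonhole: ceiling(609/365).

Final answer: 2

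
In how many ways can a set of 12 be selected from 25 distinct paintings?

C(25,12) = 25!/(12! x 13!).

Final answer: \binom{25}{12} = 5200300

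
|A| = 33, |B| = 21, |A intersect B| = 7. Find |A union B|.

|A union B| = |A| + |B| - |A intersect B| = 33 + 21 - 7.

Final answer: 47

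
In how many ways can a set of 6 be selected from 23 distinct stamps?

C(23,6) = 23!/(6! x 17!).

Final answer: \binom{23}{6} = 100947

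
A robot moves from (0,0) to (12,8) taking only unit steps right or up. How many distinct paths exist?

Each path has 12 right steps and 8 up steps in some order (20 steps total).
Choose which 8 of the 20 steps are up: C(20,8).

Final answer: C(20,8) = 125970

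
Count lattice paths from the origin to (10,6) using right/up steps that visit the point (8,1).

Paths (0,0)->(8,1): C(9,1) = 9.
Paths (8,1)->(10,6): C(7,5) = 21.
By multiplication principle: 9 x 21.

Final answer: 189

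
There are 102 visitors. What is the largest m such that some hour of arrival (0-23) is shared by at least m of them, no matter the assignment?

There are 24 possible values for hour of arrival (0-23). With 102 visitors and 24 categories, by pigeonhole: ceiling(102/24).

Final answer: 5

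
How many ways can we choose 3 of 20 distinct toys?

C(20,3) = 20!/(3! x 17!).

Final answer: \binom{20}{3} = 1140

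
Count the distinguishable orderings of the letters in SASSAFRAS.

Letters (A:3, F:1, R:1, S:4). Total letters: 9.
Permutations = 9!/(4! x 3!).

Final answer: 2520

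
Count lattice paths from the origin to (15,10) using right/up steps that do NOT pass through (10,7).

Total paths to (15,10): C(25,10) = 3268760.
Paths through (10,7): C(17,7) x C(8,3) = 1089088.
Avoiding (10,7): 3268760 - 1089088.

Final answer: 2179672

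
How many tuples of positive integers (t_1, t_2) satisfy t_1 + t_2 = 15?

Substitute t'_i = t_i - 1 (so t'_i >= 0). Then sum t'_i = 15 - 2 = 13.
Stars and bars: C(13+2-1, 2-1) = C(14,1).

Final answer: C(14,1) = 14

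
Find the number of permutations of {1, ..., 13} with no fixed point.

D(n) = (n-1)(D(n-1) + D(n-2)), D(0)=1, D(1)=0.
D(2) = 1 x (0 + 1) = 1
D(3) = 2 x (1 + 0) = 2
D(4) = 3 x (2 + 1) = 9
D(5) = 4 x (9 + 2) = 44
D(6) = 5 x (44 + 9) = 265
D(7) = 6 x (265 + 44) = 1854
D(8) = 7 x (1854 + 265) = 14833
D(9) = 8 x (14833 + 1854) = 133496
D(10) = 9 x (133496 + 14833) = 1334961
D(11) = 10 x (1334961 + 133496) = 14684570
D(12) = 11 x (14684570 + 1334961) = 176214841
D(13) = 12 x (D(12) + D(11)) = 12 x (176214841 + 14684570)

Final answer: D(13) = 2290792932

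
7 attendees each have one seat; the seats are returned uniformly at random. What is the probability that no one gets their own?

D(n) = (n-1)(D(n-1) + D(n-2)), D(0)=1, D(1)=0.
Building up: D(2)=1, D(3)=2, D(4)=9, D(5)=44, D(6)=265, D(7)=1854.
Total arrangements: 7! = 5040.
Probability = D(7)/7! = 103/280.

Final answer: D(7)/7! = 1854/5040 = 0.367857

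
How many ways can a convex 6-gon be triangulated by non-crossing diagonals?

The structures are counted by the Catalan number C_n. Here n = 6 - 2 = 4.
C_n = C(2n,n) - C(2n,n+1), so C_{4} = C(8,4) - C(8,5) = 70 - 56.

Final answer: C_{4} = 14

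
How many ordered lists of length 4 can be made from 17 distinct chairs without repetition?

P(17,4) = 17!/(17-4)! = 17!/13!.

Final answer: P(17,4) = 57120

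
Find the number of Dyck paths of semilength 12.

Total monotonic paths to (12,12): C(24,12) = 2704156.
Paths that cross above y=x (reflection bijection): C(24,13) = 2496144.
Valid Dyck paths: 2704156 - 2496144.
(These counts are the Catalan numbers.)

Final answer: C_{12} = 208012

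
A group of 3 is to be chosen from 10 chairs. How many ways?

C(10,3) = 10!/(3! x 7!).

Final answer: \binom{10}{3} = 120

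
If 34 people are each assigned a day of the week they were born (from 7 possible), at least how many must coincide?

There are 7 possible values for day of the week they were born. With 34 people and 7 categories, by pigeonhole: ceiling(34/7).

Final answer: 5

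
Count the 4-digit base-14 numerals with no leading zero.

In base 14, the leading digit has 13 choices (1..13); each of the remaining 3 digits has 14 choices.
Total: 13 x 14^3.

Final answer: 35672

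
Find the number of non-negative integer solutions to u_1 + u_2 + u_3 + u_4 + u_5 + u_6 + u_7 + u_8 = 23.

Stars and bars with 23 stars and 7 bars:
C(23+8-1, 8-1) = C(30,7).

Final answer: C(30,7) = 2035800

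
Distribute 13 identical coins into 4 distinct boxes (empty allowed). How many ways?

Stars and bars: C(n+k-1, k-1) = C(16,3).

Final answer: C(16,3) = 560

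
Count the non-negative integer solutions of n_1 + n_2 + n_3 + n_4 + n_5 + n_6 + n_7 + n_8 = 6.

Stars and bars with 6 stars and 7 bars:
C(6+8-1, 8-1) = C(13,7).

Final answer: C(13,7) = 1716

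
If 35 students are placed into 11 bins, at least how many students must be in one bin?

By the pigeonhole principle: ceiling(35/11).

Final answer: 4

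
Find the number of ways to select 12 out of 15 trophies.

C(15,12) = 15!/(12! x 3!).

Final answer: \binom{15}{12} = 455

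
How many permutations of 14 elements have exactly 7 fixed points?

Choose which 7 elements are fixed: C(14,7) = 3432.
Derange the remaining 7 using D(j) = (j-1)(D(j-1) + D(j-2)), D(0)=1, D(1)=0: D(2)=1, D(3)=2, D(4)=9, D(5)=44, D(6)=265, D(7)=1854.
Total: 3432 x 1854.

Final answer: C(14,7) D(7) = 6362928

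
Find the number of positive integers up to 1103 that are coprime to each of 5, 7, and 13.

|div by 5|=220, |div by 7|=157, |div by 13|=84.
|div by 5&7|=31, |div by 5&13|=16, |div by 7&13|=12, |div by all|=2.
By inclusion-exclusion, divisible by at least one: 220+157+84-31-16-12+2 = 404.
Not divisible by any: 1103 - 404.

Final answer: 699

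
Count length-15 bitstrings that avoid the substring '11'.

Let a(n) count valid strings. If the last bit is 0 the prefix is any valid string of length n-1; if it is 1 the string must end in 01 with a valid prefix of length n-2. So a(n) = a(n-1) + a(n-2), a(1)=2, a(2)=3.
Iterating the recurrence: a(1)=2, a(2)=3, a(3)=5, a(4)=8, a(5)=13, a(6)=21, a(7)=34, a(8)=55, a(9)=89, a(10)=144, a(11)=233, a(12)=377, a(13)=610, a(14)=987, a(15)=1597.

Final answer: 1597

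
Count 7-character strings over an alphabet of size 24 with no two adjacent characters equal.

First character: 24 choices. Each subsequent: 23 choices (must differ from the previous one).
Total: 24 x 23^6.

Final answer: 24 x 23^{6} = 3552861336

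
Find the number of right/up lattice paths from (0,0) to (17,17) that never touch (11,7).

Total paths to (17,17): C(34,17) = 2333606220.
Paths through (11,7): C(18,7) x C(16,10) = 254846592.
Avoiding (11,7): 2333606220 - 254846592.

Final answer: 2078759628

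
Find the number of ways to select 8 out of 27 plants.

C(27,8) = 27!/(8! x 19!).

Final answer: \binom{27}{8} = 2220075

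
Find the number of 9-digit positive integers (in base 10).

The leading digit cannot be 0 (9 options); the other 8 digits can be anything (10 options each).
Total: 9 x 10^8.

Final answer: 900000000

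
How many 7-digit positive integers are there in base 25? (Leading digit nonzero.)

Leading digit: 24 options (nonzero). Other 6 digit(s): 25 options each.
Total: 24 x 25^6.

Final answer: 5859375000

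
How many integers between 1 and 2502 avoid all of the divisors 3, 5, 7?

|div by 3|=834, |div by 5|=500, |div by 7|=357.
|div by 3&5|=166, |div by 3&7|=119, |div by 5&7|=71, |div by all|=23.
By inclusion-exclusion, divisible by at least one: 834+500+357-166-119-71+23 = 1358.
Not divisible by any: 2502 - 1358.

Final answer: 1144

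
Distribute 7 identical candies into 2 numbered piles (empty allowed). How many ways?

Stars and bars: C(n+k-1, k-1) = C(8,1).

Final answer: C(8,1) = 8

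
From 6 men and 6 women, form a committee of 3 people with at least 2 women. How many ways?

Sum over valid woman counts:
C(6,2)C(6,1) = 90
C(6,3)C(6,0) = 20
Total: 90 + 20.

Final answer: 110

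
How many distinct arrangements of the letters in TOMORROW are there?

Letters (M:1, O:3, R:2, T:1, W:1). Total letters: 8.
Permutations = 8!/(3! x 2!).

Final answer: 3360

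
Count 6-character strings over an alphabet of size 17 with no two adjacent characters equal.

First character: 17 choices. Each subsequent: 16 choices (must differ from the previous one).
Total: 17 x 16^5.

Final answer: 17 x 16^{5} = 17825792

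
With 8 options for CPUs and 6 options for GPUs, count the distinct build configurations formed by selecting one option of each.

By the multiplication principle: 8 x 6.

Final answer: 48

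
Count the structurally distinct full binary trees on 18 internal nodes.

The structures are counted by the Catalan number C_n. Here n = 18.
C_n = (2n)!/(n!(n+1)!), so C_{18} = 36!/(18! x 19!) = C(36,18)/19 = 9075135300/19.

Final answer: C_{18} = 477638700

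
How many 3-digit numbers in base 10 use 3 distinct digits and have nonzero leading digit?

The leading digit has 9 choices (anything but zero); the next has 9 (anything but the first), then 8, and so on, one fewer each time.
Total: 9 x 9 x 8.

Final answer: 648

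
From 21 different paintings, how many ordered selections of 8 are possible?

P(21,8) = 21!/(21-8)! = 21!/13!.

Final answer: P(21,8) = 8204716800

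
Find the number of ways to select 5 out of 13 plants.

C(13,5) = 13!/(5! x (13-5)!).

Final answer: C(13,5) = 1287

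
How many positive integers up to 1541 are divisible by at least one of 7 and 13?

Multiples of 7: 220. Multiples of 13: 118. Of both (lcm=91): 16.
By inclusion-exclusion: 220 + 118 - 16.

Final answer: 322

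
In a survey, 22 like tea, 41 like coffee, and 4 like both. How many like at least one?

|A union B| = |A| + |B| - |A intersect B| = 22 + 41 - 4.

Final answer: 59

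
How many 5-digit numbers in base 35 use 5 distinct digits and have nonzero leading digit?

First digit: 34 (nonzero). Second: 34 (not first). Third: 33, etc.
Total: 34 x 34 x 33 x 32 x 31.

Final answer: 37842816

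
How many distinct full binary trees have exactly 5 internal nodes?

This is a standard Catalan-number count: the answer is C_n. Here n = 5.
C_n = C(2n,n)/(n+1), so C_{5} = C(10,5)/6 = 252/6.

Final answer: C_{5} = 42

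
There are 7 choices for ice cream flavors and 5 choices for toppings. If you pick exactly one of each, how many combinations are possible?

By the multiplication principle: 7 x 5.

Final answer: 35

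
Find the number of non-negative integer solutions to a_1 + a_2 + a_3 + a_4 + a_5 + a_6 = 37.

Stars and bars with 37 stars and 5 bars:
C(37+6-1, 6-1) = C(42,5).

Final answer: C(42,5) = 850668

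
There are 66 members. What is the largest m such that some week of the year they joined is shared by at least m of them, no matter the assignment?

There are 52 possible values for week of the year they joined. With 66 members and 52 categories, by pigeonhole: ceiling(66/52).

Final answer: 2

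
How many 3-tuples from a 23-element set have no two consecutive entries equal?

Let g(n) count such strings. g(1) = 23, and each valid string of length n-1 extends in 22 ways (any symbol but the last), so g(n) = 22 g(n-1).
Total: g(3) = 23 x 22^2.

Final answer: 23 x 22^{2} = 11132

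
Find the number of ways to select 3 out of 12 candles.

C(12,3) = 12!/(3! x (12-3)!).

Final answer: C(12,3) = 220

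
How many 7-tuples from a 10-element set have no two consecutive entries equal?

First character: 10 choices. Each subsequent: 9 choices (must differ from the previous one).
Total: 10 x 9^6.

Final answer: 10 x 9^{6} = 5314410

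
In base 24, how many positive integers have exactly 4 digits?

These are the integers in [24^3, 24^4), so the count is 24^4 - 24^3 = 23 x 24^3.

Final answer: 317952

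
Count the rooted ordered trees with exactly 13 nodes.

The structures are counted by the Catalan number C_n. Here n = 13 - 1 = 12.
C_n = C(2n,n) - C(2n,n+1), so C_{12} = C(24,12) - C(24,13) = 2704156 - 2496144.

Final answer: C_{12} = 208012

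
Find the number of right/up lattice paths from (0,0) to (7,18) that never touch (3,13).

Total paths to (7,18): C(25,18) = 480700.
Paths through (3,13): C(16,13) x C(9,5) = 70560.
Avoiding (3,13): 480700 - 70560.

Final answer: 410140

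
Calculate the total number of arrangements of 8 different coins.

The number of ways to arrange 8 distinct objects is 8!.

Final answer: 8! = 40320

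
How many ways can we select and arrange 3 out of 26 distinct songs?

P(26,3) = 26!/(26-3)! = 26!/23!.

Final answer: P(26,3) = 15600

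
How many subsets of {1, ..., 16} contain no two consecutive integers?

Condition on whether n belongs to the subset: if not, any valid subset of {1, ..., n-1} works (a(n-1)); if so, n-1 is excluded and the rest is a valid subset of {1, ..., n-2} (a(n-2)). Hence a(n) = a(n-1) + a(n-2), a(1)=2, a(2)=3.
Computing successive values: a(1)=2, a(2)=3, a(3)=5, a(4)=8, a(5)=13, a(6)=21, a(7)=34, a(8)=55, a(9)=89, a(10)=144, a(11)=233, a(12)=377, a(13)=610, a(14)=987, a(15)=1597, a(16)=2584.

Final answer: 2584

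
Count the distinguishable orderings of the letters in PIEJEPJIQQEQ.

Letters (E:3, I:2, J:2, P:2, Q:3). Total letters: 12.
Permutations = 12!/(3! x 3! x 2! x 2! x 2!).

Final answer: 1663200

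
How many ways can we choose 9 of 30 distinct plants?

C(30,9) = 30!/(9! x 21!).

Final answer: \binom{30}{9} = 14307150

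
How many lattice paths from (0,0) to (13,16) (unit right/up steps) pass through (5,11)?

Paths (0,0)->(5,11): C(16,11) = 4368.
Paths (5,11)->(13,16): C(13,5) = 1287.
By multiplication principle: 4368 x 1287.

Final answer: 5621616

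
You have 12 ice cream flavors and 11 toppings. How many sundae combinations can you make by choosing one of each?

By the multiplication principle: 12 x 11.

Final answer: 132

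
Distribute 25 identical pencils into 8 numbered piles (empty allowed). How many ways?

Stars and bars: C(n+k-1, k-1) = C(32,7).

Final answer: C(32,7) = 3365856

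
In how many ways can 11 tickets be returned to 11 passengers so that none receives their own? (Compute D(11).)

Use the recurrence D(n) = (n-1)(D(n-1) + D(n-2)) with D(0)=1, D(1)=0.
D(2) = 1 x (0 + 1) = 1
D(3) = 2 x (1 + 0) = 2
D(4) = 3 x (2 + 1) = 9
D(5) = 4 x (9 + 2) = 44
D(6) = 5 x (44 + 9) = 265
D(7) = 6 x (265 + 44) = 1854
D(8) = 7 x (1854 + 265) = 14833
D(9) = 8 x (14833 + 1854) = 133496
D(10) = 9 x (133496 + 14833) = 1334961
D(11) = 10 x (D(10) + D(9)) = 10 x (1334961 + 133496)

Final answer: D(11) = 14684570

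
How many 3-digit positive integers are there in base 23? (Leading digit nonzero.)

These are the integers in [23^2, 23^3), so the count is 23^3 - 23^2 = 22 x 23^2.

Final answer: 11638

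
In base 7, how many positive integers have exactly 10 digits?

These are the integers in [7^9, 7^10), so the count is 7^10 - 7^9 = 6 x 7^9.

Final answer: 242121642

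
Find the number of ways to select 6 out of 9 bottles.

C(9,6) = 9!/(6! x 3!).

Final answer: \binom{9}{6} = 84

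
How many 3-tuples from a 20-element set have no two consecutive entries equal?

Let g(n) count such strings. g(1) = 20, and each valid string of length n-1 extends in 19 ways (any symbol but the last), so g(n) = 19 g(n-1).
Total: g(3) = 20 x 19^2.

Final answer: 20 x 19^{2} = 7220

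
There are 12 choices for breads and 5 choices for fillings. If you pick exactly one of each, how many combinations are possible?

By the multiplication principle: 12 x 5.

Final answer: 60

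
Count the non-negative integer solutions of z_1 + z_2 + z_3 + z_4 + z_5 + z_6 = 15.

Stars and bars with 15 stars and 5 bars:
C(15+6-1, 6-1) = C(20,5).

Final answer: C(20,5) = 15504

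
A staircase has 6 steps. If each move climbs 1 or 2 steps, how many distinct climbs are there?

Let f(n) count the ways. The last step is size 1 or 2, so f(n) = f(n-1) + f(n-2) with f(1)=1, f(2)=2.
Iterating the recurrence: f(1)=1, f(2)=2, f(3)=3, f(4)=5, f(5)=8, f(6)=13.

Final answer: 13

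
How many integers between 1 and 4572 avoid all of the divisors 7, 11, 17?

|div by 7|=653, |div by 11|=415, |div by 17|=268.
|div by 7&11|=59, |div by 7&17|=38, |div by 11&17|=24, |div by all|=3.
By inclusion-exclusion, divisible by at least one: 653+415+268-59-38-24+3 = 1218.
Not divisible by any: 4572 - 1218.

Final answer: 3354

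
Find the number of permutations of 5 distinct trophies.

The number of ways to arrange 5 distinct objects is 5!.

Final answer: 5! = 120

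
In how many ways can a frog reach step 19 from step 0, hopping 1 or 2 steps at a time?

Let f(n) count the ways. The last step is size 1 or 2, so f(n) = f(n-1) + f(n-2) with f(1)=1, f(2)=2.
Computing successive values: f(1)=1, f(2)=2, f(3)=3, f(4)=5, f(5)=8, f(6)=13, f(7)=21, f(8)=34, f(9)=55, f(10)=89, f(11)=144, f(12)=233, f(13)=377, f(14)=610, f(15)=987, f(16)=1597, f(17)=2584, f(18)=4181, f(19)=6765.

Final answer: 6765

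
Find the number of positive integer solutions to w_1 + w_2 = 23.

Substitute w'_i = w_i - 1 (so w'_i >= 0). Then sum w'_i = 23 - 2 = 21.
Stars and bars: C(21+2-1, 2-1) = C(22,1).

Final answer: C(22,1) = 22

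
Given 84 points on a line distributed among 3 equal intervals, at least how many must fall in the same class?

By pigeonhole with 84 objects and 3 categories: ceiling(84/3).

Final answer: 28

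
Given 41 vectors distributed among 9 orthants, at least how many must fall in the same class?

By pigeonhole with 41 objects and 9 categories: ceiling(41/9).

Final answer: 5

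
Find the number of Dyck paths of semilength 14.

Total monotonic paths to (14,14): C(28,14) = 40116600.
By the reflection principle, paths that go above the diagonal number C(28,15) = 37442160.
Valid Dyck paths: 40116600 - 37442160.
(Check: C(28,14) - C(28,15) = C(28,14)/15, the Catalan number C_{14}.)

Final answer: C_{14} = 2674440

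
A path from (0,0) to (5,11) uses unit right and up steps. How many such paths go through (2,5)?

Paths (0,0)->(2,5): C(7,5) = 21.
Paths (2,5)->(5,11): C(9,6) = 84.
By multiplication principle: 21 x 84.

Final answer: 1764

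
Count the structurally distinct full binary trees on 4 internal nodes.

This is counted by the nth Catalan number C_n. Here n = 4.
C_n = C(2n,n)/(n+1), so C_{4} = C(8,4)/5 = 70/5.

Final answer: C_{4} = 14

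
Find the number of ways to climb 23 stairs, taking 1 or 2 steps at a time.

Let f(n) be the number of climbs. Removing the last move (1 or 2 steps) gives f(n) = f(n-1) + f(n-2); base cases f(1)=1, f(2)=2.
Iterating the recurrence: f(1)=1, f(2)=2, f(3)=3, f(4)=5, f(5)=8, f(6)=13, f(7)=21, f(8)=34, f(9)=55, f(10)=89, f(11)=144, f(12)=233, f(13)=377, f(14)=610, f(15)=987, f(16)=1597, f(17)=2584, f(18)=4181, f(19)=6765, f(20)=10946, f(21)=17711, f(22)=28657, f(23)=46368.

Final answer: 46368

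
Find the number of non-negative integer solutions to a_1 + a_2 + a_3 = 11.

Stars and bars with 11 stars and 2 bars:
C(11+3-1, 3-1) = C(13,2).

Final answer: C(13,2) = 78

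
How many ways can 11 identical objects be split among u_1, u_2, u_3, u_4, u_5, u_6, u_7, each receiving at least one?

Substitute u'_i = u_i - 1 (so u'_i >= 0). Then sum u'_i = 11 - 7 = 4.
Stars and bars: C(4+7-1, 7-1) = C(10,6).

Final answer: C(10,6) = 210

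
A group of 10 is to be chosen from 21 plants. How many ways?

C(21,10) = 21!/(10! x 11!).

Final answer: \binom{21}{10} = 352716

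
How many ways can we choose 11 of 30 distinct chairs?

C(30,11) = 30!/(11! x 19!).

Final answer: \binom{30}{11} = 54627300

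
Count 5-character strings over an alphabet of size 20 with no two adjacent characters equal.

Let g(n) count such strings. g(1) = 20, and each valid string of length n-1 extends in 19 ways (any symbol but the last), so g(n) = 19 g(n-1).
Total: g(5) = 20 x 19^4.

Final answer: 20 x 19^{4} = 2606420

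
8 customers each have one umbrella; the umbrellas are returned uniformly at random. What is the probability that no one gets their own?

D(n) = (n-1)(D(n-1) + D(n-2)), D(0)=1, D(1)=0.
Building up: D(2)=1, D(3)=2, D(4)=9, D(5)=44, D(6)=265, D(7)=1854, D(8)=14833.
Total arrangements: 8! = 40320.
Probability = D(8)/8! = 2119/5760.

Final answer: D(8)/8! = 14833/40320 = 0.367882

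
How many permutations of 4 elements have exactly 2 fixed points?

Choose which 2 elements are fixed: C(4,2) = 6.
Derange the remaining 2 using D(j) = (j-1)(D(j-1) + D(j-2)), D(0)=1, D(1)=0: D(2)=1.
Total: 6 x 1.

Final answer: C(4,2) D(2) = 6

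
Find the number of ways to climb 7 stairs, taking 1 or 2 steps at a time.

Let f(n) count the ways. The last step is size 1 or 2, so f(n) = f(n-1) + f(n-2) with f(1)=1, f(2)=2.
Building up term by term: f(1)=1, f(2)=2, f(3)=3, f(4)=5, f(5)=8, f(6)=13, f(7)=21.

Final answer: 21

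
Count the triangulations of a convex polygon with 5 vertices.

The structures are counted by the Catalan number C_n. Here n = 5 - 2 = 3.
C_n = C(2n,n)/(n+1), so C_{3} = C(6,3)/4 = 20/4.

Final answer: C_{3} = 5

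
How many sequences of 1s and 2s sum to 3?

Let f(n) be the number of climbs. Removing the last move (1 or 2 steps) gives f(n) = f(n-1) + f(n-2); base cases f(1)=1, f(2)=2.
Building up term by term: f(1)=1, f(2)=2, f(3)=3.

Final answer: 3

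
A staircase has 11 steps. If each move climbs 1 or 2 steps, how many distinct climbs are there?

Let f(n) be the number of climbs. Removing the last move (1 or 2 steps) gives f(n) = f(n-1) + f(n-2); base cases f(1)=1, f(2)=2.
Iterating the recurrence: f(1)=1, f(2)=2, f(3)=3, f(4)=5, f(5)=8, f(6)=13, f(7)=21, f(8)=34, f(9)=55, f(10)=89, f(11)=144.

Final answer: 144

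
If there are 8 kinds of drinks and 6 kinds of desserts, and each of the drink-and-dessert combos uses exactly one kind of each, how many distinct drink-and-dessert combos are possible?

By the multiplication principle: 8 x 6.

Final answer: 48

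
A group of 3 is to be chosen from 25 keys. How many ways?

C(25,3) = 25!/(3! x (25-3)!).

Final answer: C(25,3) = 2300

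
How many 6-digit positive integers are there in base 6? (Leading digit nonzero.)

These are the integers in [6^5, 6^6), so the count is 6^6 - 6^5 = 5 x 6^5.

Final answer: 38880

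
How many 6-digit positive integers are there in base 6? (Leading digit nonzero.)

These are the integers in [6^5, 6^6), so the count is 6^6 - 6^5 = 5 x 6^5.

Final answer: 38880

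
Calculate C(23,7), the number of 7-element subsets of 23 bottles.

C(23,7) = 23!/(7! x (23-7)!).

Final answer: C(23,7) = 245157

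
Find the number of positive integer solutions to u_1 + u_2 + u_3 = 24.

Substitute u'_i = u_i - 1 (so u'_i >= 0). Then sum u'_i = 24 - 3 = 21.
Stars and bars: C(21+3-1, 3-1) = C(23,2).

Final answer: C(23,2) = 253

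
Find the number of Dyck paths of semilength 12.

Total monotonic paths to (12,12): C(24,12) = 2704156.
Paths that cross above y=x (reflection bijection): C(24,13) = 2496144.
Valid Dyck paths: 2704156 - 2496144.
(Check: C(24,12) - C(24,13) = C(24,12)/13, the Catalan number C_{12}.)

Final answer: C_{12} = 208012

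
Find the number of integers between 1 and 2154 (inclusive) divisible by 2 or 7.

Multiples of 2: 1077. Multiples of 7: 307. Of both (lcm=14): 153.
By inclusion-exclusion: 1077 + 307 - 153.

Final answer: 1231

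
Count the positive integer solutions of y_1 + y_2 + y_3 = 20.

Substitute y'_i = y_i - 1 (so y'_i >= 0). Then sum y'_i = 20 - 3 = 17.
Stars and bars: C(17+3-1, 3-1) = C(19,2).

Final answer: C(19,2) = 171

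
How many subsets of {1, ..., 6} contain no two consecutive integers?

Condition on whether n belongs to the subset: if not, any valid subset of {1, ..., n-1} works (a(n-1)); if so, n-1 is excluded and the rest is a valid subset of {1, ..., n-2} (a(n-2)). Hence a(n) = a(n-1) + a(n-2), a(1)=2, a(2)=3.
Building up term by term: a(1)=2, a(2)=3, a(3)=5, a(4)=8, a(5)=13, a(6)=21.

Final answer: 21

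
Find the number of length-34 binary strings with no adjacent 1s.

Classify by the final bit: ...0 gives a(n-1) strings, ...01 gives a(n-2) strings. Thus a(n) = a(n-1) + a(n-2) with a(1)=2, a(2)=3.
Building up term by term: a(1)=2, a(2)=3, a(3)=5, a(4)=8, a(5)=13, a(6)=21, a(7)=34, a(8)=55, a(9)=89, a(10)=144, a(11)=233, a(12)=377, a(13)=610, a(14)=987, a(15)=1597, a(16)=2584, a(17)=4181, a(18)=6765, a(19)=10946, a(20)=17711, a(21)=28657, a(22)=46368, a(23)=75025, a(24)=121393, a(25)=196418, a(26)=317811, a(27)=514229, a(28)=832040, a(29)=1346269, a(30)=2178309, a(31)=3524578, a(32)=5702887, a(33)=9227465, a(34)=14930352.

Final answer: 14930352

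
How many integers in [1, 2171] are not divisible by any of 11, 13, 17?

|div by 11|=197, |div by 13|=167, |div by 17|=127.
|div by 11&13|=15, |div by 11&17|=11, |div by 13&17|=9, |div by all|=0.
By inclusion-exclusion, divisible by at least one: 197+167+127-15-11-9+0 = 456.
Not divisible by any: 2171 - 456.

Final answer: 1715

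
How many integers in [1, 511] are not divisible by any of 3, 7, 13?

|div by 3|=170, |div by 7|=73, |div by 13|=39.
|div by 3&7|=24, |div by 3&13|=13, |div by 7&13|=5, |div by all|=1.
By inclusion-exclusion, divisible by at least one: 170+73+39-24-13-5+1 = 241.
Not divisible by any: 511 - 241.

Final answer: 270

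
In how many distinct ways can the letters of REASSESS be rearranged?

Letters (A:1, E:2, R:1, S:4). Total letters: 8.
Permutations = 8!/(4! x 2!).

Final answer: 840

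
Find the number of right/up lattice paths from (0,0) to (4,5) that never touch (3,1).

Total paths to (4,5): C(9,5) = 126.
Paths through (3,1): C(4,1) x C(5,4) = 20.
Avoiding (3,1): 126 - 20.

Final answer: 106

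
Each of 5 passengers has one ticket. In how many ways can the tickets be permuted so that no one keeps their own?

D(n) = (n-1)(D(n-1) + D(n-2)), D(0)=1, D(1)=0.
D(2) = 1 x (0 + 1) = 1
D(3) = 2 x (1 + 0) = 2
D(4) = 3 x (2 + 1) = 9
D(5) = 4 x (D(4) + D(3)) = 4 x (9 + 2)

Final answer: D(5) = 44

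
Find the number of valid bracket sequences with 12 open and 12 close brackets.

This is counted by the nth Catalan number C_n. Here n = 12 (pairs).
C_n = (2n)!/(n!(n+1)!), so C_{12} = 24!/(12! x 13!) = C(24,12)/13 = 2704156/13.

Final answer: C_{12} = 208012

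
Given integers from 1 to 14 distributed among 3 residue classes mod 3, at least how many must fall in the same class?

By pigeonhole with 14 objects and 3 categories: ceiling(14/3).

Final answer: 5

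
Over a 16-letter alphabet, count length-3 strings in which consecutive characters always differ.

First character: 16 choices. Each subsequent: 15 choices (must differ from the previous one).
Total: 16 x 15^2.

Final answer: 16 x 15^{2} = 3600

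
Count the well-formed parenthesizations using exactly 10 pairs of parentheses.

This is counted by the nth Catalan number C_n. Here n = 10 (pairs).
C_n = (2n)!/(n!(n+1)!), so C_{10} = 20!/(10! x 11!) = C(20,10)/11 = 184756/11.

Final answer: C_{10} = 16796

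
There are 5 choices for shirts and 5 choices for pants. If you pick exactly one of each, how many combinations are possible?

By the multiplication principle: 5 x 5.

Final answer: 25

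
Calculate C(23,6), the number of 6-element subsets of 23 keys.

C(23,6) = 23!/(6! x 17!).

Final answer: \binom{23}{6} = 100947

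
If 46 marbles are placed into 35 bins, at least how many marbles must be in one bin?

By the pigeonhole principle: ceiling(46/35).

Final answer: 2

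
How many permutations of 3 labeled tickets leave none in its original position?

D(n) = (n-1)(D(n-1) + D(n-2)), D(0)=1, D(1)=0.
D(2) = 1 x (0 + 1) = 1
D(3) = 2 x (D(2) + D(1)) = 2 x (1 + 0)

Final answer: D(3) = 2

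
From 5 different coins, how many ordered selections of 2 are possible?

P(5,2) = 5!/(5-2)! = 5!/3!.

Final answer: P(5,2) = 20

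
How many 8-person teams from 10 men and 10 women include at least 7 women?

Sum over valid woman counts:
C(10,7)C(10,1) = 1200
C(10,8)C(10,0) = 45
Total: 1200 + 45.

Final answer: 1245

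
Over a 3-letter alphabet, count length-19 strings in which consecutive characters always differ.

Let g(n) count such strings. g(1) = 3, and each valid string of length n-1 extends in 2 ways (any symbol but the last), so g(n) = 2 g(n-1).
Total: g(19) = 3 x 2^18.

Final answer: 3 x 2^{18} = 786432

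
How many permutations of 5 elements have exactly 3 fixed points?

Choose which 3 elements are fixed: C(5,3) = 10.
Derange the remaining 2 using D(j) = (j-1)(D(j-1) + D(j-2)), D(0)=1, D(1)=0: D(2)=1.
Total: 10 x 1.

Final answer: C(5,3) D(2) = 10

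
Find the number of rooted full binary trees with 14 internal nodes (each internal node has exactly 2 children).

This is a standard Catalan-number count: the answer is C_n. Here n = 14.
C_n = (2n)!/(n!(n+1)!), so C_{14} = 28!/(14! x 15!) = C(28,14)/15 = 40116600/15.

Final answer: C_{14} = 2674440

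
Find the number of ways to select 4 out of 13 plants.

C(13,4) = 13!/(4! x (13-4)!).

Final answer: C(13,4) = 715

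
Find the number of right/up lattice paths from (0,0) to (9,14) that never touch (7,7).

Total paths to (9,14): C(23,14) = 817190.
Paths through (7,7): C(14,7) x C(9,7) = 123552.
Avoiding (7,7): 817190 - 123552.

Final answer: 693638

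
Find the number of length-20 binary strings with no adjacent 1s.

A valid string ends in 0 (append to any length-(n-1) valid string) or in 01 (append to any length-(n-2) valid string), so a(n) = a(n-1) + a(n-2) with a(1)=2, a(2)=3.
Building up term by term: a(1)=2, a(2)=3, a(3)=5, a(4)=8, a(5)=13, a(6)=21, a(7)=34, a(8)=55, a(9)=89, a(10)=144, a(11)=233, a(12)=377, a(13)=610, a(14)=987, a(15)=1597, a(16)=2584, a(17)=4181, a(18)=6765, a(19)=10946, a(20)=17711.

Final answer: 17711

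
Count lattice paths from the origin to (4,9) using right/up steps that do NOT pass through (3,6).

Total paths to (4,9): C(13,9) = 715.
Paths through (3,6): C(9,6) x C(4,3) = 336.
Avoiding (3,6): 715 - 336.

Final answer: 379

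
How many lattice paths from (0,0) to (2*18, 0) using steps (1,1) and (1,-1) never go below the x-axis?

Total monotonic paths to (18,18): C(36,18) = 9075135300.
Paths that cross above y=x (reflection bijection): C(36,19) = 8597496600.
Valid Dyck paths: 9075135300 - 8597496600.
(These counts are the Catalan numbers.)

Final answer: C_{18} = 477638700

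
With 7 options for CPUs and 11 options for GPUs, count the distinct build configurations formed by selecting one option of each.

By the multiplication principle: 7 x 11.

Final answer: 77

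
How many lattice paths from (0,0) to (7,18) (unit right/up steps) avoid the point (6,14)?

Total paths to (7,18): C(25,18) = 480700.
Paths through (6,14): C(20,14) x C(5,4) = 193800.
Avoiding (6,14): 480700 - 193800.

Final answer: 286900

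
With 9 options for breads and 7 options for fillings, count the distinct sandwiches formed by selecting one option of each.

By the multiplication principle: 9 x 7.

Final answer: 63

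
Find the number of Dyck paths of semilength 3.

Total monotonic paths to (3,3): C(6,3) = 20.
By the reflection principle, paths that go above the diagonal number C(6,4) = 15.
Valid Dyck paths: 20 - 15.
(These counts are the Catalan numbers.)

Final answer: C_{3} = 5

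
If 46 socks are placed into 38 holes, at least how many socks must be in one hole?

By the pigeonhole principle: ceiling(46/38).

Final answer: 2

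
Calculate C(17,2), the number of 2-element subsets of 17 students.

C(17,2) = 17!/(2! x (17-2)!).

Final answer: C(17,2) = 136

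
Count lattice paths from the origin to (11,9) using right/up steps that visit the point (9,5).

Paths (0,0)->(9,5): C(14,5) = 2002.
Paths (9,5)->(11,9): C(6,4) = 15.
By multiplication principle: 2002 x 15.

Final answer: 30030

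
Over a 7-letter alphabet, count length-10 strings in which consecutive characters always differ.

First character: 7 choices. Each subsequent: 6 choices (must differ from the previous one).
Total: 7 x 6^9.

Final answer: 7 x 6^{9} = 70543872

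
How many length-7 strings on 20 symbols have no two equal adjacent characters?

First character: 20 choices. Each subsequent: 19 choices (must differ from the previous one).
Total: 20 x 19^6.

Final answer: 20 x 19^{6} = 940917620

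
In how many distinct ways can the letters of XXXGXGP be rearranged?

Letters (G:2, P:1, X:4). Total letters: 7.
Permutations = 7!/(4! x 2!).

Final answer: 105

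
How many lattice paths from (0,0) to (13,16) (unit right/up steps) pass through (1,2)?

Paths (0,0)->(1,2): C(3,2) = 3.
Paths (1,2)->(13,16): C(26,14) = 9657700.
By multiplication principle: 3 x 9657700.

Final answer: 28973100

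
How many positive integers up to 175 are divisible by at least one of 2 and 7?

Multiples of 2: 87. Multiples of 7: 25. Of both (lcm=14): 12.
By inclusion-exclusion: 87 + 25 - 12.

Final answer: 100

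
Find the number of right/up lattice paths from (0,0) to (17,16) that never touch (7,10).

Total paths to (17,16): C(33,16) = 1166803110.
Paths through (7,10): C(17,10) x C(16,6) = 155739584.
Avoiding (7,10): 1166803110 - 155739584.

Final answer: 1011063526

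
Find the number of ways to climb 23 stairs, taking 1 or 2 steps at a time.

Let f(n) be the number of climbs. Removing the last move (1 or 2 steps) gives f(n) = f(n-1) + f(n-2); base cases f(1)=1, f(2)=2.
Building up term by term: f(1)=1, f(2)=2, f(3)=3, f(4)=5, f(5)=8, f(6)=13, f(7)=21, f(8)=34, f(9)=55, f(10)=89, f(11)=144, f(12)=233, f(13)=377, f(14)=610, f(15)=987, f(16)=1597, f(17)=2584, f(18)=4181, f(19)=6765, f(20)=10946, f(21)=17711, f(22)=28657, f(23)=46368.

Final answer: 46368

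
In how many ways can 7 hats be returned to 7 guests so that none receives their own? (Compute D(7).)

Derangements satisfy D(n) = (n-1)(D(n-1) + D(n-2)), starting from D(0)=1, D(1)=0.
D(2) = 1 x (0 + 1) = 1
D(3) = 2 x (1 + 0) = 2
D(4) = 3 x (2 + 1) = 9
D(5) = 4 x (9 + 2) = 44
D(6) = 5 x (44 + 9) = 265
D(7) = 6 x (D(6) + D(5)) = 6 x (265 + 44)

Final answer: D(7) = 1854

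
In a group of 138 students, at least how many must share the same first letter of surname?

There are 26 possible values for first letter of surname. With 138 students and 26 categories, by pigeonhole: ceiling(138/26).

Final answer: 6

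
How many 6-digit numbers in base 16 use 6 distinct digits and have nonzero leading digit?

The leading digit has 15 choices (anything but zero); the next has 15 (anything but the first), then 14, and so on, one fewer each time.
Total: 15 x 15 x 14 x 13 x 12 x 11.

Final answer: 5405400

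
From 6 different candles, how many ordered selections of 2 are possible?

P(6,2) = 6!/(6-2)! = 6!/4!.

Final answer: P(6,2) = 30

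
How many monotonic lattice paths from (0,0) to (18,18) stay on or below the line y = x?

Total monotonic paths to (18,18): C(36,18) = 9075135300.
A path is bad iff it touches y = x + 1; reflecting its initial segment maps bad paths bijectively onto all paths to (17,19), of which there are C(36,19) = 8597496600.
Valid Dyck paths: 9075135300 - 8597496600.
(These counts are the Catalan numbers.)

Final answer: C_{18} = 477638700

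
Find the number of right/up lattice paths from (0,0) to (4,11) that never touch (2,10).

Total paths to (4,11): C(15,11) = 1365.
Paths through (2,10): C(12,10) x C(3,1) = 198.
Avoiding (2,10): 1365 - 198.

Final answer: 1167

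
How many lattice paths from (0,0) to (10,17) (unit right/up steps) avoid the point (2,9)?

Total paths to (10,17): C(27,17) = 8436285.
Paths through (2,9): C(11,9) x C(16,8) = 707850.
Avoiding (2,9): 8436285 - 707850.

Final answer: 7728435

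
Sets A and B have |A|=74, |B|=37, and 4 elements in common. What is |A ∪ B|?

|A union B| = |A| + |B| - |A intersect B| = 74 + 37 - 4.

Final answer: 107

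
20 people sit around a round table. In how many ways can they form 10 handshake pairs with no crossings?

The structures are counted by the Catalan number C_n. Here n = 20/2 = 10.
C_n = (2n)!/(n!(n+1)!), so C_{10} = 20!/(10! x 11!) = C(20,10)/11 = 184756/11.

Final answer: C_{10} = 16796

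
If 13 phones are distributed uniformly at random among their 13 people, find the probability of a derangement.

Use the recurrence D(n) = (n-1)(D(n-1) + D(n-2)) with D(0)=1, D(1)=0.
Building up: D(2)=1, D(3)=2, D(4)=9, D(5)=44, D(6)=265, D(7)=1854, D(8)=14833, D(9)=133496, D(10)=1334961, D(11)=14684570, D(12)=176214841, D(13)=2290792932.
Total arrangements: 13! = 6227020800.
Probability = D(13)/13! = 63633137/172972800.

Final answer: D(13)/13! = 2290792932/6227020800 = 0.367879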